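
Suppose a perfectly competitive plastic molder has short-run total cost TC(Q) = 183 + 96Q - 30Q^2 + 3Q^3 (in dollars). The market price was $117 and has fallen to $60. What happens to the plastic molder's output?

MC = 96 - 60Q + 9Q^2; the shutdown threshold is min AVC = $21 (at Q = 5).
At P = $117 ≥ min AVC, set P = MC on the rising branch: Q = 7.
At P = $60 ≥ min AVC, set P = MC: Q = 6. The firm stays open but cuts output.

Output falls from 7 to 6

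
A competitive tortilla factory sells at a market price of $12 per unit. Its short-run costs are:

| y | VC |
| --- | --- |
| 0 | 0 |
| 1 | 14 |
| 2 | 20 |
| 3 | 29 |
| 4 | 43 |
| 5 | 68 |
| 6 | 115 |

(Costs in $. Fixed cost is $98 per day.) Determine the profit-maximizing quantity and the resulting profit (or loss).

Tabulate TR − TC: y=0: -98; y=1: -100; y=2: -94; y=3: -91; y=4: -93; y=5: -106; y=6: -141.
Profit is maximized at y = 3. AVC there is 29/3 = $9.67 ≤ P, so producing beats shutting down (which would give -$98).

y = 3; profit = -$91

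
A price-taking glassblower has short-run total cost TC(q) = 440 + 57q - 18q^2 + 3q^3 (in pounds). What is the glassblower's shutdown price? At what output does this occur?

£30 per unit, at q = 3

Short-run supply begins at min AVC. From VC = 57q - 18q^2 + 3q^3, AVC = 57 - 18q + 3q^2.
At the minimum of AVC, MC = AVC. MC = 57 - 36q + 9q^2; setting MC = AVC gives 6q^2 - 18q = 0, so q = 3. min AVC = 30.
The firm shuts down for any P below £30.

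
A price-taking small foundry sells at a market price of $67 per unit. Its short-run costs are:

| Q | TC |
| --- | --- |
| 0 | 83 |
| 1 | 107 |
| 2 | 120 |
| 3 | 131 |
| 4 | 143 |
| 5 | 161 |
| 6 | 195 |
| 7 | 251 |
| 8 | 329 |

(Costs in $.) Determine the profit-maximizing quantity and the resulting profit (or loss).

Q = 7; profit = $218

Profit at each row (π = 67Q − TC): Q=0: -83; Q=1: -40; Q=2: 14; Q=3: 70; Q=4: 125; Q=5: 174; Q=6: 207; Q=7: 218; Q=8: 207.
Profit is maximized at Q = 7. AVC there is 168/7 = $24 ≤ P, so producing beats shutting down (which would give -$83).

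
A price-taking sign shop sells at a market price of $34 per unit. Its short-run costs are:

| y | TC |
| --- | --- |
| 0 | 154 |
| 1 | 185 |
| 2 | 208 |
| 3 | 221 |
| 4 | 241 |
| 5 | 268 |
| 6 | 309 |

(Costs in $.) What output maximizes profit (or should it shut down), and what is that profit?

y = 5; profit = -$98

Profit at each row (π = 34y − TC): y=0: -154; y=1: -151; y=2: -140; y=3: -119; y=4: -105; y=5: -98; y=6: -105.
Profit is maximized at y = 5. AVC there is 114/5 = $22.80 ≤ P, so producing beats shutting down (which would give -$154).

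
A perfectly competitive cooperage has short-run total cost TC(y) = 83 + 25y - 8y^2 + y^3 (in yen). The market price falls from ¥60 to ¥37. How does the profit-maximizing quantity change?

AVC = 25 - 8y + y^2, minimized at y = 4 where min AVC = ¥9. MC = 25 - 16y + 3y^2.
With P = ¥60 above the shutdown price, P = MC gives y = 7.
At P = ¥37 ≥ min AVC, set P = MC: y = 6. The firm stays open but cuts output.

Output falls from 7 to 6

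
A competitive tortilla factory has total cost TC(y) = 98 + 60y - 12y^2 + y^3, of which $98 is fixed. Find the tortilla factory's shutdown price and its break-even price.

Shutdown price = $24; break-even price = $39

Shutdown price = min AVC. AVC = 60 - 12y + y^2, with vertex at y = 6 and minimum $24.
ATC = 98/y + 60 - 12y + y^2. Setting dATC/dy = −98/y^2 − 12 + 2y = 0 gives y = 7 (since 2·7^3 − 12·7^2 = 98).
min ATC = 98/7 + 60 − 12·7 + 7^2 = $39. That is the break-even price.
For $24 ≤ P < $39 the firm produces at a loss; below $24 it shuts down.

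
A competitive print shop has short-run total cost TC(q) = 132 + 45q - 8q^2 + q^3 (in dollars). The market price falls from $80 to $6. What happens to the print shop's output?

Output falls from 7 to 0 (the firm shuts down)

MC = 45 - 16q + 3q^2; the shutdown threshold is min AVC = $29 (at q = 4).
At P = $80 ≥ min AVC, set P = MC on the rising branch: q = 7.
At P = $6 < min AVC = $29, price no longer covers variable cost at any output, so the firm shuts down: q = 0.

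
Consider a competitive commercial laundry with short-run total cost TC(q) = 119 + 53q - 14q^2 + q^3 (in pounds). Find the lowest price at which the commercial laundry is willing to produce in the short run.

£4 per unit

Short-run supply begins at min AVC. From VC = 53q - 14q^2 + q^3, AVC = 53 - 14q + q^2.
dAVC/dq = -14 + 2q = 0 gives q = 7. min AVC = 53 - 14·7 + 7^2 = 4.
For P < £4 the firm produces nothing.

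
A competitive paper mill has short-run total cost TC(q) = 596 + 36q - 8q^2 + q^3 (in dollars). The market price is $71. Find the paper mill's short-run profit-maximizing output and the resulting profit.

AVC = 36 - 8q + q^2 has its minimum $20 at q = 4; price $71 clears that bar, so the firm operates.
With MC = 36 - 16q + 3q^2, P = MC on the upward-sloping part at q* = 7.
TR = 71·7 = 497. TC = 596 + 203 = 799. Profit = 497 − 799 = -$302.
That loss of $302 beats the $596 the firm would lose by shutting down; producing recovers $294 of fixed cost.

Profit = -$302 at q = 7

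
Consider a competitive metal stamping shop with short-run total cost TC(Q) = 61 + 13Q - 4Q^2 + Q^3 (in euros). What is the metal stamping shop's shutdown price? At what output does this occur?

The shutdown price is the minimum of AVC. VC = 13Q - 4Q^2 + Q^3, so AVC = 13 - 4Q + Q^2.
At the minimum of AVC, MC = AVC. MC = 13 - 8Q + 3Q^2; setting MC = AVC gives 2Q^2 - 4Q = 0, so Q = 2. min AVC = 9.
So the shutdown price is €9.

€9 per unit, at Q = 2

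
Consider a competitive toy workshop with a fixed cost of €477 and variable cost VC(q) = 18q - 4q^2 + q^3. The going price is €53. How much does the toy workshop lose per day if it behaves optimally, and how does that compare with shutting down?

Profit = -€327 at q = 5

AVC = 18 - 4q + q^2 has its minimum €14 at q = 2; price €53 clears that bar, so the firm operates.
MC = 18 - 8q + 3q^2. Setting P = MC and taking the root on the rising branch gives q* = 5.
TR = 53·5 = 265. TC = 477 + 115 = 592. Profit = 265 − 592 = -€327.
Shutting down would mean losing the fixed cost of €477, so operating at a loss of €327 is better by €150.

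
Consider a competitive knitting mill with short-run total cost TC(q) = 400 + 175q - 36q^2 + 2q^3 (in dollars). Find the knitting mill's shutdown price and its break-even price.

Shutdown price = $13; break-even price = $55

AVC = 175 - 36q + 2q^2; minimized at q = 9, giving min AVC = $13. That is the shutdown price.
ATC = 400/q + 175 - 36q + 2q^2. Setting dATC/dq = −400/q^2 − 36 + 4q = 0 gives q = 10 (since 4·10^3 − 36·10^2 = 400).
min ATC = 400/10 + 175 − 36·10 + 2·10^2 = $55. That is the break-even price.
For $13 ≤ P < $55 the firm produces at a loss; below $13 it shuts down.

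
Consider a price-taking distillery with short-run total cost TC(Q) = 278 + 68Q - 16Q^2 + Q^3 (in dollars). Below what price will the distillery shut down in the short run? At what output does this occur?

Short-run supply begins at min AVC. From VC = 68Q - 16Q^2 + Q^3, AVC = 68 - 16Q + Q^2.
At the minimum of AVC, MC = AVC. MC = 68 - 32Q + 3Q^2; setting MC = AVC gives 2Q^2 - 16Q = 0, so Q = 8. min AVC = 4.
The firm shuts down for any P below $4.

$4 per unit, at Q = 8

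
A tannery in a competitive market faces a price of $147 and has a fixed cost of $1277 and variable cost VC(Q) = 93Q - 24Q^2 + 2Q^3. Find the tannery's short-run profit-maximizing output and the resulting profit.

Profit = -$305 at Q = 9

AVC = 93 - 24Q + 2Q^2 has its minimum $21 at Q = 6; price $147 clears that bar, so the firm operates.
MC = 93 - 48Q + 6Q^2. Setting P = MC and taking the root on the rising branch gives Q* = 9.
TR = 147·9 = 1323. TC = 1277 + 351 = 1628. Profit = 1323 − 1628 = -$305.
By producing, the firm covers all variable cost plus $972 of fixed cost; shutting down would lose the full $1277.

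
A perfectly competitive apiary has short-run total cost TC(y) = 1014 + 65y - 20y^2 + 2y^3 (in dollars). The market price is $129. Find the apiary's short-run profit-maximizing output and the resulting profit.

AVC = 65 - 20y + 2y^2; min AVC = $15 at y = 5. Since P = $129 ≥ min AVC, the firm produces.
MC = 65 - 40y + 6y^2. Setting P = MC and taking the root on the rising branch gives y* = 8.
TR = 129·8 = 1032. TC = 1014 + 264 = 1278. Profit = 1032 − 1278 = -$246.
Shutting down would mean losing the fixed cost of $1014, so operating at a loss of $246 is better by $768.

Profit = -$246 at y = 8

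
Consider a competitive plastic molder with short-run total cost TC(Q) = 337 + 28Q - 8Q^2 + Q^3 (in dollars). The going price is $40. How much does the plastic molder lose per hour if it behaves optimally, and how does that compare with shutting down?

AVC = 28 - 8Q + Q^2; min AVC = $12 at Q = 4. Since P = $40 ≥ min AVC, the firm produces.
With MC = 28 - 16Q + 3Q^2, P = MC on the upward-sloping part at Q* = 6.
TR = 40·6 = 240. TC = 337 + 96 = 433. Profit = 240 − 433 = -$193.
Shutting down would mean losing the fixed cost of $337, so operating at a loss of $193 is better by $144.

Profit = -$193 at Q = 6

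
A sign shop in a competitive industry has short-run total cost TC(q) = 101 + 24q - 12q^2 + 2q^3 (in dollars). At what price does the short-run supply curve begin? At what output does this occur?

$6 per unit, at q = 3

Short-run supply begins at min AVC. From VC = 24q - 12q^2 + 2q^3, AVC = 24 - 12q + 2q^2.
dAVC/dq = -12 + 4q = 0 gives q = 3. min AVC = 24 - 12·3 + 2·3^2 = 6.
The firm shuts down for any P below $6.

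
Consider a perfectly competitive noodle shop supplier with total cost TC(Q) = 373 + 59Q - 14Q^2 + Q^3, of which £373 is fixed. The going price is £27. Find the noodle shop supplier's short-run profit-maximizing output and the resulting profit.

Profit = -£245 at Q = 8

AVC = 59 - 14Q + Q^2 has its minimum £10 at Q = 7; price £27 clears that bar, so the firm operates.
MC = 59 - 28Q + 3Q^2. Setting P = MC and taking the root on the rising branch gives Q* = 8.
TR = 27·8 = 216. TC = 373 + 88 = 461. Profit = 216 − 461 = -£245.
By producing, the firm covers all variable cost plus £128 of fixed cost; shutting down would lose the full £373.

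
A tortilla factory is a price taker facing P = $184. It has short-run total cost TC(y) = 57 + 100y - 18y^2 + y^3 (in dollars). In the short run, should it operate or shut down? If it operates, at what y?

From TC, MC = TC'(y) = 100 - 36y + 3y^2 and AVC = VC/y = 100 - 18y + y^2.
AVC is minimized where dAVC/dy = -18 + 2y = 0, at y = 9; min AVC = 100 - 18·9 + 9^2 = $19.
P = $184 exceeds min AVC = $19, so the firm stays open.
Solving P = MC: -84 - 36y + 3y^2 = 0 ⇒ y = -2 or 14. On the upward-sloping branch, y* = 14.
Check: AVC at y = 14 is $44 ≤ P, so revenue covers variable cost.
Profit = P·y − TC = 184·14 − 673 = $1903.

Produce at y = 14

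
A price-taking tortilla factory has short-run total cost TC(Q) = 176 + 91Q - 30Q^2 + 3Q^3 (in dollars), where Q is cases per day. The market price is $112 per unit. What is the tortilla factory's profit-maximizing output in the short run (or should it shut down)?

From TC, MC = TC'(Q) = 91 - 60Q + 9Q^2 and AVC = VC/Q = 91 - 30Q + 3Q^2.
The AVC parabola has its vertex at Q = 30/6 = 5, where AVC = 91 - 30·5 + 3·5^2 = $16.
Because $112 ≥ $16, revenue can cover variable cost; the firm operates.
P = MC gives -21 - 60Q + 9Q^2 = 0, with roots -1/3 and 7. Take the larger (rising MC): Q* = 7.
Check: AVC at Q = 7 is $28 ≤ P, so revenue covers variable cost.
Profit = P·Q − TC = 112·7 − 372 = $412.

Produce at Q = 7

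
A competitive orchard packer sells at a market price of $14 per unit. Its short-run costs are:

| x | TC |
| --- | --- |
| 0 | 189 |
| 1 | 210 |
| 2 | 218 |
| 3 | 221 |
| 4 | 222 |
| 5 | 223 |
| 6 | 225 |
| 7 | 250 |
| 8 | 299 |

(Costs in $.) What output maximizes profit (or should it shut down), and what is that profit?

Compute π = P·x − TC at each output: x=0: -189; x=1: -196; x=2: -190; x=3: -179; x=4: -166; x=5: -153; x=6: -141; x=7: -152; x=8: -187.
Profit is maximized at x = 6. AVC there is 36/6 = $6 ≤ P, so producing beats shutting down (which would give -$189).

x = 6; profit = -$141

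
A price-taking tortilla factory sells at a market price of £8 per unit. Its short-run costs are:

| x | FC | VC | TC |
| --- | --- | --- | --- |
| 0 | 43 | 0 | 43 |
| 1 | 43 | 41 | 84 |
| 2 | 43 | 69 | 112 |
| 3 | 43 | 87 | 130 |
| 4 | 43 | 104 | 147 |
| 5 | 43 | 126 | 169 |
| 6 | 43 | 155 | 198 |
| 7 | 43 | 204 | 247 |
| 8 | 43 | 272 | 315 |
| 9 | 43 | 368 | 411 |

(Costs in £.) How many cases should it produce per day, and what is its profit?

x = 0 (shut down); profit = -£43

Compute π = P·x − TC at each output: x=0: -43; x=1: -76; x=2: -96; x=3: -106; x=4: -115; x=5: -129; x=6: -150; x=7: -191; x=8: -251; x=9: -339.
Profit is highest at x = 0. Equivalently, the lowest AVC in the table is 126/5 ≈ £25.20 at x = 5, and P = £8 falls below it — price never covers variable cost, so the firm shuts down and loses only its fixed cost.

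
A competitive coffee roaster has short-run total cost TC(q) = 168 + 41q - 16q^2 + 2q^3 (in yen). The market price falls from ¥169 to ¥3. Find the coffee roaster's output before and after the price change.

Output falls from 8 to 0 (the firm shuts down)

AVC = 41 - 16q + 2q^2, minimized at q = 4 where min AVC = ¥9. MC = 41 - 32q + 6q^2.
With P = ¥169 above the shutdown price, P = MC gives q = 8.
At P = ¥3 < min AVC = ¥9, price no longer covers variable cost at any output, so the firm shuts down: q = 0.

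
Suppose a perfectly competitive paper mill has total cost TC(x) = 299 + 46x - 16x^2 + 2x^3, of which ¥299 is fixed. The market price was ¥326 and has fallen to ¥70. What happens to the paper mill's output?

Output falls from 10 to 6

MC = 46 - 32x + 6x^2; the shutdown threshold is min AVC = ¥14 (at x = 4).
With P = ¥326 above the shutdown price, P = MC gives x = 10.
At P = ¥70 ≥ min AVC, set P = MC: x = 6. The firm stays open but cuts output.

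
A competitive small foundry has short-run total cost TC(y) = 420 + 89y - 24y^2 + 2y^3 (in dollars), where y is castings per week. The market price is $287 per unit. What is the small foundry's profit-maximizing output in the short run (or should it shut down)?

Produce at y = 11

Variable cost is VC = 89y - 24y^2 + 2y^3, so AVC = VC/y = 89 - 24y + 2y^2 and MC = dTC/dy = 89 - 48y + 6y^2.
The AVC parabola has its vertex at y = 24/4 = 6, where AVC = 89 - 24·6 + 2·6^2 = $17.
Since P = $287 ≥ min AVC = $17, price covers variable cost and the firm should produce.
Solving P = MC: -198 - 48y + 6y^2 = 0 ⇒ y = -3 or 11. On the upward-sloping branch, y* = 11.
Check: AVC at y = 11 is $67 ≤ P, so revenue covers variable cost.
Profit = P·y − TC = 287·11 − 1157 = $2000.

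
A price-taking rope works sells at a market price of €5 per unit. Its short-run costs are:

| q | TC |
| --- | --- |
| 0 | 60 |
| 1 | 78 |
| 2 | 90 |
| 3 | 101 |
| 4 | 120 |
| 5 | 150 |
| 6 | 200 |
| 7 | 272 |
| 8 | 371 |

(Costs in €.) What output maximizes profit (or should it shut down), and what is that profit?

Tabulate TR − TC: q=0: -60; q=1: -73; q=2: -80; q=3: -86; q=4: -100; q=5: -125; q=6: -170; q=7: -237; q=8: -331.
Profit is highest at q = 0. Equivalently, the lowest AVC in the table is 41/3 ≈ €13.67 at q = 3, and P = €5 falls below it — price never covers variable cost, so the firm shuts down and loses only its fixed cost.

q = 0 (shut down); profit = -€60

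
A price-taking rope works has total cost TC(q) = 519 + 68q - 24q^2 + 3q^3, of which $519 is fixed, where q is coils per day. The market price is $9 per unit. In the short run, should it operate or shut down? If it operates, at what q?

Shut down

Variable cost is VC = 68q - 24q^2 + 3q^3, so AVC = VC/q = 68 - 24q + 3q^2 and MC = dTC/dq = 68 - 48q + 9q^2.
AVC hits its minimum where MC = AVC, at q = 4, giving min AVC = 68 - 24·4 + 3·4^2 = $20.
With P < min AVC ($9 < $20), every unit sold adds to the loss.
The firm minimizes its loss by shutting down and losing only its fixed cost of $519.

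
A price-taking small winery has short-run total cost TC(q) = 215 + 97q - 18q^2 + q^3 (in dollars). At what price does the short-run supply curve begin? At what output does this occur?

Short-run supply begins at min AVC. From VC = 97q - 18q^2 + q^3, AVC = 97 - 18q + q^2.
dAVC/dq = -18 + 2q = 0 gives q = 9. min AVC = 97 - 18·9 + 9^2 = 16.
So the shutdown price is $16.

$16 per unit, at q = 9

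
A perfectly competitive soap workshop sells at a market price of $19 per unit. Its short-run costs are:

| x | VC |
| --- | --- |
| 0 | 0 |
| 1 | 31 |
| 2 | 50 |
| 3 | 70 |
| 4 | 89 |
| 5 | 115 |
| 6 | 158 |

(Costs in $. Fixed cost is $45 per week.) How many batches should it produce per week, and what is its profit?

Profit at each row (π = 19x − TC): x=0: -45; x=1: -57; x=2: -57; x=3: -58; x=4: -58; x=5: -65; x=6: -89.
Profit is highest at x = 0. Equivalently, the lowest AVC in the table is 89/4 ≈ $22.25 at x = 4, and P = $19 falls below it — price never covers variable cost, so the firm shuts down and loses only its fixed cost.

x = 0 (shut down); profit = -$45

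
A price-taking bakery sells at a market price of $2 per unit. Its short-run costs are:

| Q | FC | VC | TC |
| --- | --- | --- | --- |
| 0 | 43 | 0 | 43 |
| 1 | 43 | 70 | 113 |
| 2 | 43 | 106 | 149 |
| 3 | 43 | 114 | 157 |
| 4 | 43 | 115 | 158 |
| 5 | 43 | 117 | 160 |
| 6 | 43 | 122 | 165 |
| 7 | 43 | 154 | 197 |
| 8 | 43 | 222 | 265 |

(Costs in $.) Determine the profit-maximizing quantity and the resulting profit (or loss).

Q = 0 (shut down); profit = -$43

Tabulate TR − TC: Q=0: -43; Q=1: -111; Q=2: -145; Q=3: -151; Q=4: -150; Q=5: -150; Q=6: -153; Q=7: -183; Q=8: -249.
Profit is highest at Q = 0. Equivalently, the lowest AVC in the table is 122/6 ≈ $20.33 at Q = 6, and P = $2 falls below it — price never covers variable cost, so the firm shuts down and loses only its fixed cost.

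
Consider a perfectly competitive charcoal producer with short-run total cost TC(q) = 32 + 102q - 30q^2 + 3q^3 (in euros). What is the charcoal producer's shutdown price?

Short-run supply begins at min AVC. From VC = 102q - 30q^2 + 3q^3, AVC = 102 - 30q + 3q^2.
At the minimum of AVC, MC = AVC. MC = 102 - 60q + 9q^2; setting MC = AVC gives 6q^2 - 30q = 0, so q = 5. min AVC = 27.
For P < €27 the firm produces nothing.

€27 per unit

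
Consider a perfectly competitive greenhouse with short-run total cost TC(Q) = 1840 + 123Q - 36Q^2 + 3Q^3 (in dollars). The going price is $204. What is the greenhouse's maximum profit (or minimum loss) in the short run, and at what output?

Profit = -$382 at Q = 9

AVC = 123 - 36Q + 3Q^2 has its minimum $15 at Q = 6; price $204 clears that bar, so the firm operates.
MC = 123 - 72Q + 9Q^2. Setting P = MC and taking the root on the rising branch gives Q* = 9.
TR = 204·9 = 1836. TC = 1840 + 378 = 2218. Profit = 1836 − 2218 = -$382.
Shutting down would mean losing the fixed cost of $1840, so operating at a loss of $382 is better by $1458.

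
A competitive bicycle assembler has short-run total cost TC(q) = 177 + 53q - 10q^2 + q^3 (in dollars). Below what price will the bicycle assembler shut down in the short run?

$28 per unit

Short-run supply begins at min AVC. From VC = 53q - 10q^2 + q^3, AVC = 53 - 10q + q^2.
At the minimum of AVC, MC = AVC. MC = 53 - 20q + 3q^2; setting MC = AVC gives 2q^2 - 10q = 0, so q = 5. min AVC = 28.
The firm shuts down for any P below $28.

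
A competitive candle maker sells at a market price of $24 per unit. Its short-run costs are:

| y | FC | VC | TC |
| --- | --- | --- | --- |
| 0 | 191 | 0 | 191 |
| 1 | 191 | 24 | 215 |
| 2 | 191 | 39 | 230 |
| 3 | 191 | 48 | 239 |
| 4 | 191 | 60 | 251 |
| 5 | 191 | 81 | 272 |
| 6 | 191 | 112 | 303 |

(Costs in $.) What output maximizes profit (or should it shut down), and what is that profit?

y = 5; profit = -$152

Profit at each row (π = 24y − TC): y=0: -191; y=1: -191; y=2: -182; y=3: -167; y=4: -155; y=5: -152; y=6: -159.
Profit is maximized at y = 5. AVC there is 81/5 = $16.20 ≤ P, so producing beats shutting down (which would give -$191).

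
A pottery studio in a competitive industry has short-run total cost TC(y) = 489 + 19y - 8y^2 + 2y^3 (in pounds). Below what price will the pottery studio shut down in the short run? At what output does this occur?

Short-run supply begins at min AVC. From VC = 19y - 8y^2 + 2y^3, AVC = 19 - 8y + 2y^2.
dAVC/dy = -8 + 4y = 0 gives y = 2. min AVC = 19 - 8·2 + 2·2^2 = 11.
So the shutdown price is £11.

£11 per unit, at y = 2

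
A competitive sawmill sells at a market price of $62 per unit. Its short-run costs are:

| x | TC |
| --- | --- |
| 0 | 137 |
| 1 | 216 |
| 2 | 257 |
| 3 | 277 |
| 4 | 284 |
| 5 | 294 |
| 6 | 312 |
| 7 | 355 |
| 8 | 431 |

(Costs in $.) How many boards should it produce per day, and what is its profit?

Compute π = P·x − TC at each output: x=0: -137; x=1: -154; x=2: -133; x=3: -91; x=4: -36; x=5: 16; x=6: 60; x=7: 79; x=8: 65.
Profit is maximized at x = 7. AVC there is 218/7 = $31.14 ≤ P, so producing beats shutting down (which would give -$137).

x = 7; profit = $79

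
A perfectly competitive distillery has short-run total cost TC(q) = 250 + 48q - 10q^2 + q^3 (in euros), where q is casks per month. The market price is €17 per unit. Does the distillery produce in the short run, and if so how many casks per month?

From TC, MC = TC'(q) = 48 - 20q + 3q^2 and AVC = VC/q = 48 - 10q + q^2.
AVC hits its minimum where MC = AVC, at q = 5, giving min AVC = 48 - 10·5 + 5^2 = €23.
With P < min AVC (€17 < €23), every unit sold adds to the loss.
Shutting down limits the loss to fixed cost, €250.

Shut down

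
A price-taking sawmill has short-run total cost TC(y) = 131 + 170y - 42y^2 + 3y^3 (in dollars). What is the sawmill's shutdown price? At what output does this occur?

The firm shuts down when price falls below the minimum of average variable cost. AVC = VC/y = 170 - 42y + 3y^2.
At the minimum of AVC, MC = AVC. MC = 170 - 84y + 9y^2; setting MC = AVC gives 6y^2 - 42y = 0, so y = 7. min AVC = 23.
So the shutdown price is $23.

$23 per unit, at y = 7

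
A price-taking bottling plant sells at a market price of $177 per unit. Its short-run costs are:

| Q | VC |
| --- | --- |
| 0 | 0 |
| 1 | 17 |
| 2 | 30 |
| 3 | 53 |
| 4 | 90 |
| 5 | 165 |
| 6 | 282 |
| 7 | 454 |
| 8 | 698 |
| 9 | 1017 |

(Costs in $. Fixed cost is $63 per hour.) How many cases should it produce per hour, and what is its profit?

Q = 7; profit = $722

Tabulate TR − TC: Q=0: -63; Q=1: 97; Q=2: 261; Q=3: 415; Q=4: 555; Q=5: 657; Q=6: 717; Q=7: 722; Q=8: 655; Q=9: 513.
Profit is maximized at Q = 7. AVC there is 454/7 = $64.86 ≤ P, so producing beats shutting down (which would give -$63).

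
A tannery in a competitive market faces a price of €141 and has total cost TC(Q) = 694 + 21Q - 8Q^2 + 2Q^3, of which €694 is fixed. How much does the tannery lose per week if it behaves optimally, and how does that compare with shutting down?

AVC = 21 - 8Q + 2Q^2 has its minimum €13 at Q = 2; price €141 clears that bar, so the firm operates.
MC = 21 - 16Q + 6Q^2. Setting P = MC and taking the root on the rising branch gives Q* = 6.
TR = 141·6 = 846. TC = 694 + 270 = 964. Profit = 846 − 964 = -€118.
By producing, the firm covers all variable cost plus €576 of fixed cost; shutting down would lose the full €694.

Profit = -€118 at Q = 6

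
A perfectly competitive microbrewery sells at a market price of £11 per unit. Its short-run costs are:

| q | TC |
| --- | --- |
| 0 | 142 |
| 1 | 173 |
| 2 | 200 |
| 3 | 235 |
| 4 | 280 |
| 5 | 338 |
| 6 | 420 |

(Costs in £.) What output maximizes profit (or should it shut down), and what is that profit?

q = 0 (shut down); profit = -£142

Profit at each row (π = 11q − TC): q=0: -142; q=1: -162; q=2: -178; q=3: -202; q=4: -236; q=5: -283; q=6: -354.
Profit is highest at q = 0. Equivalently, the lowest AVC in the table is 58/2 ≈ £29 at q = 2, and P = £11 falls below it — price never covers variable cost, so the firm shuts down and loses only its fixed cost.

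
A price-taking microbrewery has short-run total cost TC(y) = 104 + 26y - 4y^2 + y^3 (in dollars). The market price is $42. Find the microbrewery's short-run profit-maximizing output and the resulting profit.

Profit = -$40 at y = 4

AVC = 26 - 4y + y^2; min AVC = $22 at y = 2. Since P = $42 ≥ min AVC, the firm produces.
With MC = 26 - 8y + 3y^2, P = MC on the upward-sloping part at y* = 4.
TR = 42·4 = 168. TC = 104 + 104 = 208. Profit = 168 − 208 = -$40.
That loss of $40 beats the $104 the firm would lose by shutting down; producing recovers $64 of fixed cost.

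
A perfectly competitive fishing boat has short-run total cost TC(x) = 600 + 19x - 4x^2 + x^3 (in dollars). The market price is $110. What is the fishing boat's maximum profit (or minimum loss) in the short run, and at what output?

AVC = 19 - 4x + x^2 has its minimum $15 at x = 2; price $110 clears that bar, so the firm operates.
With MC = 19 - 8x + 3x^2, P = MC on the upward-sloping part at x* = 7.
TR = 110·7 = 770. TC = 600 + 280 = 880. Profit = 770 − 880 = -$110.
By producing, the firm covers all variable cost plus $490 of fixed cost; shutting down would lose the full $600.

Profit = -$110 at x = 7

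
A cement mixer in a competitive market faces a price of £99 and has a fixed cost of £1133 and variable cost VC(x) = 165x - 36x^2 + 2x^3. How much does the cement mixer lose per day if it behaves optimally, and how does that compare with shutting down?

Profit = -£165 at x = 11

AVC = 165 - 36x + 2x^2; min AVC = £3 at x = 9. Since P = £99 ≥ min AVC, the firm produces.
With MC = 165 - 72x + 6x^2, P = MC on the upward-sloping part at x* = 11.
TR = 99·11 = 1089. TC = 1133 + 121 = 1254. Profit = 1089 − 1254 = -£165.
Shutting down would mean losing the fixed cost of £1133, so operating at a loss of £165 is better by £968.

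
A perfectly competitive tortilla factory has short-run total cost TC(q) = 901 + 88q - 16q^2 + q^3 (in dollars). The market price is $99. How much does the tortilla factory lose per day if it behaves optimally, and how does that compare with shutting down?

Profit = -$175 at q = 11

AVC = 88 - 16q + q^2 has its minimum $24 at q = 8; price $99 clears that bar, so the firm operates.
With MC = 88 - 32q + 3q^2, P = MC on the upward-sloping part at q* = 11.
TR = 99·11 = 1089. TC = 901 + 363 = 1264. Profit = 1089 − 1264 = -$175.
By producing, the firm covers all variable cost plus $726 of fixed cost; shutting down would lose the full $901.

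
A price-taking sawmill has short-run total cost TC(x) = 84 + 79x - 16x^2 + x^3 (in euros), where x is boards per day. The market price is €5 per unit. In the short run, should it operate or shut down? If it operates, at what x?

Shut down

Strip out fixed cost: VC = 79x - 16x^2 + x^3. Then AVC = 79 - 16x + x^2 and MC = 79 - 32x + 3x^2.
AVC hits its minimum where MC = AVC, at x = 8, giving min AVC = 79 - 16·8 + 8^2 = €15.
Since P = €5 < min AVC = €15, price fails to cover variable cost at any output.
The firm minimizes its loss by shutting down and losing only its fixed cost of €84.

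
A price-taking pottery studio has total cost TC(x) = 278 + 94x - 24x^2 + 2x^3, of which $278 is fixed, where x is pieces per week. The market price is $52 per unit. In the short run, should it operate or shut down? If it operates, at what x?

Produce at x = 7

From TC, MC = TC'(x) = 94 - 48x + 6x^2 and AVC = VC/x = 94 - 24x + 2x^2.
AVC hits its minimum where MC = AVC, at x = 6, giving min AVC = 94 - 24·6 + 2·6^2 = $22.
P = $52 exceeds min AVC = $22, so the firm stays open.
Set P = MC: 52 = 94 - 48x + 6x^2 → 42 - 48x + 6x^2 = 0. The roots are x = 1 and x = 7; the profit-maximizing output is on the rising part of MC, so x* = 7.
Check: AVC at x = 7 is $24 ≤ P, so revenue covers variable cost.
Profit = P·x − TC = 52·7 − 446 = -$82, a loss, but smaller than the $278 fixed cost the firm would lose by shutting down.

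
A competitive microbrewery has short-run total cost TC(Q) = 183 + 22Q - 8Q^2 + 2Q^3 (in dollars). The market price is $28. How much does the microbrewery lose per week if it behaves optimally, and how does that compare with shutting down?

AVC = 22 - 8Q + 2Q^2; min AVC = $14 at Q = 2. Since P = $28 ≥ min AVC, the firm produces.
With MC = 22 - 16Q + 6Q^2, P = MC on the upward-sloping part at Q* = 3.
TR = 28·3 = 84. TC = 183 + 48 = 231. Profit = 84 − 231 = -$147.
That loss of $147 beats the $183 the firm would lose by shutting down; producing recovers $36 of fixed cost.

Profit = -$147 at Q = 3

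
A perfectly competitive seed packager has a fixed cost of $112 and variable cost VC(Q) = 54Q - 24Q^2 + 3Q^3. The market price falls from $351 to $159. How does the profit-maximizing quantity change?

MC = 54 - 48Q + 9Q^2; the shutdown threshold is min AVC = $6 (at Q = 4).
With P = $351 above the shutdown price, P = MC gives Q = 9.
At P = $159 ≥ min AVC, set P = MC: Q = 7. The firm stays open but cuts output.

Output falls from 9 to 7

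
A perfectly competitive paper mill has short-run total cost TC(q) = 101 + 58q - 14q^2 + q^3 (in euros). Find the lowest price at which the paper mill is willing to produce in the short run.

Short-run supply begins at min AVC. From VC = 58q - 14q^2 + q^3, AVC = 58 - 14q + q^2.
dAVC/dq = -14 + 2q = 0 gives q = 7. min AVC = 58 - 14·7 + 7^2 = 9.
The firm shuts down for any P below €9.

€9 per unit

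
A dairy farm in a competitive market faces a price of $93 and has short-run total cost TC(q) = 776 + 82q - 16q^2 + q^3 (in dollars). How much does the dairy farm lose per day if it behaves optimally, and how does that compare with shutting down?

Profit = -$50 at q = 11

AVC = 82 - 16q + q^2 has its minimum $18 at q = 8; price $93 clears that bar, so the firm operates.
MC = 82 - 32q + 3q^2. Setting P = MC and taking the root on the rising branch gives q* = 11.
TR = 93·11 = 1023. TC = 776 + 297 = 1073. Profit = 1023 − 1073 = -$50.
That loss of $50 beats the $776 the firm would lose by shutting down; producing recovers $726 of fixed cost.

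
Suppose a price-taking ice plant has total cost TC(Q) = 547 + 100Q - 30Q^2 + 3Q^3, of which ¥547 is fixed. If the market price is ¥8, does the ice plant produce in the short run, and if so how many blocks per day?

Shut down

Variable cost is VC = 100Q - 30Q^2 + 3Q^3, so AVC = VC/Q = 100 - 30Q + 3Q^2 and MC = dTC/dQ = 100 - 60Q + 9Q^2.
The AVC parabola has its vertex at Q = 30/6 = 5, where AVC = 100 - 30·5 + 3·5^2 = ¥25.
With P < min AVC (¥8 < ¥25), every unit sold adds to the loss.
Shutting down limits the loss to fixed cost, ¥547.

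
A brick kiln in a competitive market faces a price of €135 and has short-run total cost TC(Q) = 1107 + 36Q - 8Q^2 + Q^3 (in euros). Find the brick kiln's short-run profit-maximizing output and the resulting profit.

AVC = 36 - 8Q + Q^2; min AVC = €20 at Q = 4. Since P = €135 ≥ min AVC, the firm produces.
MC = 36 - 16Q + 3Q^2. Setting P = MC and taking the root on the rising branch gives Q* = 9.
TR = 135·9 = 1215. TC = 1107 + 405 = 1512. Profit = 1215 − 1512 = -€297.
Shutting down would mean losing the fixed cost of €1107, so operating at a loss of €297 is better by €810.

Profit = -€297 at Q = 9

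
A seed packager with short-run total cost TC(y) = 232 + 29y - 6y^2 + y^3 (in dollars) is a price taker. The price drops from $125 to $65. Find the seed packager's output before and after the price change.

Output falls from 8 to 6

MC = 29 - 12y + 3y^2; the shutdown threshold is min AVC = $20 (at y = 3).
With P = $125 above the shutdown price, P = MC gives y = 8.
At P = $65 ≥ min AVC, set P = MC: y = 6. The firm stays open but cuts output.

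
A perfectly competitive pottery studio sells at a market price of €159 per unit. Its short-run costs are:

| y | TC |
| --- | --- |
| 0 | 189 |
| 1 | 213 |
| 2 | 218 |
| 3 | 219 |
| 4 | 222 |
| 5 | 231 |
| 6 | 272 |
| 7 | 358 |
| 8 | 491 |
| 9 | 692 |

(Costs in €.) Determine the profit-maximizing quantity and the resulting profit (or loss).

Profit at each row (π = 159y − TC): y=0: -189; y=1: -54; y=2: 100; y=3: 258; y=4: 414; y=5: 564; y=6: 682; y=7: 755; y=8: 781; y=9: 739.
Profit is maximized at y = 8. AVC there is 302/8 = €37.75 ≤ P, so producing beats shutting down (which would give -€189).

y = 8; profit = €781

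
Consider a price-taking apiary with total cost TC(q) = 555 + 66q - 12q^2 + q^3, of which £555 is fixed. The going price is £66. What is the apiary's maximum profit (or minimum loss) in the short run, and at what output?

AVC = 66 - 12q + q^2 has its minimum £30 at q = 6; price £66 clears that bar, so the firm operates.
With MC = 66 - 24q + 3q^2, P = MC on the upward-sloping part at q* = 8.
TR = 66·8 = 528. TC = 555 + 272 = 827. Profit = 528 − 827 = -£299.
Shutting down would mean losing the fixed cost of £555, so operating at a loss of £299 is better by £256.

Profit = -£299 at q = 8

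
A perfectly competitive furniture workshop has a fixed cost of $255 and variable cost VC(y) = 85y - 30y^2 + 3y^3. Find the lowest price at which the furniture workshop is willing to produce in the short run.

$10 per unit

Short-run supply begins at min AVC. From VC = 85y - 30y^2 + 3y^3, AVC = 85 - 30y + 3y^2.
At the minimum of AVC, MC = AVC. MC = 85 - 60y + 9y^2; setting MC = AVC gives 6y^2 - 30y = 0, so y = 5. min AVC = 10.
For P < $10 the firm produces nothing.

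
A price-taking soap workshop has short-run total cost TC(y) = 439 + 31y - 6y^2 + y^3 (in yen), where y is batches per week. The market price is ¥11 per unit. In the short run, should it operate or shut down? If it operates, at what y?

Shut down

Strip out fixed cost: VC = 31y - 6y^2 + y^3. Then AVC = 31 - 6y + y^2 and MC = 31 - 12y + 3y^2.
The AVC parabola has its vertex at y = 6/2 = 3, where AVC = 31 - 6·3 + 3^2 = ¥22.
Since P = ¥11 < min AVC = ¥22, price fails to cover variable cost at any output.
Shutting down limits the loss to fixed cost, ¥439.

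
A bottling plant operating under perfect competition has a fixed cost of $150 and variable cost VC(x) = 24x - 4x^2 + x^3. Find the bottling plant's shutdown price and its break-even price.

Shutdown price = $20; break-even price = $59

Shutdown price = min AVC. AVC = 24 - 4x + x^2, with vertex at x = 2 and minimum $20.
ATC = 150/x + 24 - 4x + x^2. Setting dATC/dx = −150/x^2 − 4 + 2x = 0 gives x = 5 (since 2·5^3 − 4·5^2 = 150).
min ATC = 150/5 + 24 − 4·5 + 5^2 = $59. That is the break-even price.
Between these two prices the firm operates at a loss; above $59 it earns a profit.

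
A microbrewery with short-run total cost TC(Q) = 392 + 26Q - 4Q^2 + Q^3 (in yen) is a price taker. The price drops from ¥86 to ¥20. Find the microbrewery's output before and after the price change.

AVC = 26 - 4Q + Q^2, minimized at Q = 2 where min AVC = ¥22. MC = 26 - 8Q + 3Q^2.
At P = ¥86 ≥ min AVC, set P = MC on the rising branch: Q = 6.
At P = ¥20 < min AVC = ¥22, price no longer covers variable cost at any output, so the firm shuts down: Q = 0.

Output falls from 6 to 0 (the firm shuts down)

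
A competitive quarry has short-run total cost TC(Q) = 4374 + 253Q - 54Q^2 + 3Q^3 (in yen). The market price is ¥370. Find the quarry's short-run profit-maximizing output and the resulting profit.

AVC = 253 - 54Q + 3Q^2 has its minimum ¥10 at Q = 9; price ¥370 clears that bar, so the firm operates.
With MC = 253 - 108Q + 9Q^2, P = MC on the upward-sloping part at Q* = 13.
TR = 370·13 = 4810. TC = 4374 + 754 = 5128. Profit = 4810 − 5128 = -¥318.
Shutting down would mean losing the fixed cost of ¥4374, so operating at a loss of ¥318 is better by ¥4056.

Profit = -¥318 at Q = 13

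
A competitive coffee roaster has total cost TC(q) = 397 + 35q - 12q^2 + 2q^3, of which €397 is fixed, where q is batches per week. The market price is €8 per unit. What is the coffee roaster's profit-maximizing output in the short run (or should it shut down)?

Variable cost is VC = 35q - 12q^2 + 2q^3, so AVC = VC/q = 35 - 12q + 2q^2 and MC = dTC/dq = 35 - 24q + 6q^2.
The AVC parabola has its vertex at q = 12/4 = 3, where AVC = 35 - 12·3 + 2·3^2 = €17.
P = €8 lies below min AVC = €17; no output level covers variable cost.
The firm minimizes its loss by shutting down and losing only its fixed cost of €397.

Shut down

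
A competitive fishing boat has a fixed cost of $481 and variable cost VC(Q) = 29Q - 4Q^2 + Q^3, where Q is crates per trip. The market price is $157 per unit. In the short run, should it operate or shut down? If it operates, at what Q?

Produce at Q = 8

From TC, MC = TC'(Q) = 29 - 8Q + 3Q^2 and AVC = VC/Q = 29 - 4Q + Q^2.
The AVC parabola has its vertex at Q = 4/2 = 2, where AVC = 29 - 4·2 + 2^2 = $25.
Since P = $157 ≥ min AVC = $25, price covers variable cost and the firm should produce.
Set P = MC: 157 = 29 - 8Q + 3Q^2 → -128 - 8Q + 3Q^2 = 0. The roots are Q = -16/3 and Q = 8; the profit-maximizing output is on the rising part of MC, so Q* = 8.
Check: AVC at Q = 8 is $61 ≤ P, so revenue covers variable cost.
Profit = P·Q − TC = 157·8 − 969 = $287.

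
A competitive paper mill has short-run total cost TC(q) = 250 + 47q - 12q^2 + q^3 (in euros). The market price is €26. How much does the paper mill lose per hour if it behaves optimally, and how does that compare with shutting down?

Profit = -€152 at q = 7

AVC = 47 - 12q + q^2 has its minimum €11 at q = 6; price €26 clears that bar, so the firm operates.
MC = 47 - 24q + 3q^2. Setting P = MC and taking the root on the rising branch gives q* = 7.
TR = 26·7 = 182. TC = 250 + 84 = 334. Profit = 182 − 334 = -€152.
That loss of €152 beats the €250 the firm would lose by shutting down; producing recovers €98 of fixed cost.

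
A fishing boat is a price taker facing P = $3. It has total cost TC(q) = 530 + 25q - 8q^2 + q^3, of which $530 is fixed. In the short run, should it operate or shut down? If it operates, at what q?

Variable cost is VC = 25q - 8q^2 + q^3, so AVC = VC/q = 25 - 8q + q^2 and MC = dTC/dq = 25 - 16q + 3q^2.
AVC hits its minimum where MC = AVC, at q = 4, giving min AVC = 25 - 8·4 + 4^2 = $9.
P = $3 lies below min AVC = $9; no output level covers variable cost.
Shutting down limits the loss to fixed cost, $530.

Shut down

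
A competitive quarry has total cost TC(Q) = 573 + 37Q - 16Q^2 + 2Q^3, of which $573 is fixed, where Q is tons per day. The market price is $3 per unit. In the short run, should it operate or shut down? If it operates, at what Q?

Strip out fixed cost: VC = 37Q - 16Q^2 + 2Q^3. Then AVC = 37 - 16Q + 2Q^2 and MC = 37 - 32Q + 6Q^2.
AVC is minimized where dAVC/dQ = -16 + 4Q = 0, at Q = 4; min AVC = 37 - 16·4 + 2·4^2 = $5.
With P < min AVC ($3 < $5), every unit sold adds to the loss.
Shutting down limits the loss to fixed cost, $573.

Shut down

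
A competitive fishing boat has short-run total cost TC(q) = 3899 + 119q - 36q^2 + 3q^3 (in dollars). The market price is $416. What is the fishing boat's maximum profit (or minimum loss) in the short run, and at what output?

AVC = 119 - 36q + 3q^2; min AVC = $11 at q = 6. Since P = $416 ≥ min AVC, the firm produces.
With MC = 119 - 72q + 9q^2, P = MC on the upward-sloping part at q* = 11.
TR = 416·11 = 4576. TC = 3899 + 946 = 4845. Profit = 4576 − 4845 = -$269.
Shutting down would mean losing the fixed cost of $3899, so operating at a loss of $269 is better by $3630.

Profit = -$269 at q = 11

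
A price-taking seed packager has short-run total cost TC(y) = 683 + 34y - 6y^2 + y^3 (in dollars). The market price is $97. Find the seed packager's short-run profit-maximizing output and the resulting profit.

Profit = -$291 at y = 7

AVC = 34 - 6y + y^2 has its minimum $25 at y = 3; price $97 clears that bar, so the firm operates.
MC = 34 - 12y + 3y^2. Setting P = MC and taking the root on the rising branch gives y* = 7.
TR = 97·7 = 679. TC = 683 + 287 = 970. Profit = 679 − 970 = -$291.
That loss of $291 beats the $683 the firm would lose by shutting down; producing recovers $392 of fixed cost.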